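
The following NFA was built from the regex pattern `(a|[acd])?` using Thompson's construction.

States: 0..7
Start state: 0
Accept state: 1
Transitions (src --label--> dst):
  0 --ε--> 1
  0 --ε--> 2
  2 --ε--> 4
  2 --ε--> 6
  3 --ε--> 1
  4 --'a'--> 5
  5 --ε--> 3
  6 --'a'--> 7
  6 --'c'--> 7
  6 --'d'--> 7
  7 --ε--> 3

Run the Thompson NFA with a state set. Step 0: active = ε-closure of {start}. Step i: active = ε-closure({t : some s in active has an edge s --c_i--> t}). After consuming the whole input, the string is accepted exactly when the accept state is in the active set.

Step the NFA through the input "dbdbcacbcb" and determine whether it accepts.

start: ε-closure({0}) = {0,1,2,4,6}
'd' @ 1: {1,3,7}  (accept∈set)
'b' @ 2: {}  — state set empty
rest 'dbcacbcb' ignored (set empty)
end set {} — state 1 not in

Answer: REJECT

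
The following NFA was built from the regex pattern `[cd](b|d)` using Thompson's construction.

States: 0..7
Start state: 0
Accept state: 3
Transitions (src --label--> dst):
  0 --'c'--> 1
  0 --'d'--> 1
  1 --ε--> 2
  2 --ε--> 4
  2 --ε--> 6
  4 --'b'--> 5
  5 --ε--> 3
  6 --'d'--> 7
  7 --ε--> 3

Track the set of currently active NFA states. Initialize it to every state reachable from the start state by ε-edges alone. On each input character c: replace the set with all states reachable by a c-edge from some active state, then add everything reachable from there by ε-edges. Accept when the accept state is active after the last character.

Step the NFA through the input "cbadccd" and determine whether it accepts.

start: ε-closure({0}) = {0}
'c' @ 1: {1,2,4,6}
'b' @ 2: {3,5}  ✓accept
'a' @ 3: {}  — no active states
rest 'dccd' ignored (set empty)
after full input: {}  (accept=3 not in)

Answer: REJECT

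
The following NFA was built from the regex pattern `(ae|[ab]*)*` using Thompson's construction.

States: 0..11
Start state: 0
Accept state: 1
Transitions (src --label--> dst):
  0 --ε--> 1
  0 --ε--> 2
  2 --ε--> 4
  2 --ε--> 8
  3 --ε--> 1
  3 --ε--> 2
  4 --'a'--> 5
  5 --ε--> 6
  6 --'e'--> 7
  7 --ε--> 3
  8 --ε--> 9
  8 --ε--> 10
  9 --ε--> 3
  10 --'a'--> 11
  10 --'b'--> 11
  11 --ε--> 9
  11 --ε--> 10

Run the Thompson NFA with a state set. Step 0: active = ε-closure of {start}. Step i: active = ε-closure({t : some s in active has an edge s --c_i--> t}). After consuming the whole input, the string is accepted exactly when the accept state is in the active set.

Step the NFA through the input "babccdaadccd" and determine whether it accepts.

initial (ε-close {0}): {0,1,2,3,4,8,9,10}
'b' @ 1: {1,2,3,4,8,9,10,11}  ✓accept
'a' @ 2: {1,2,3,4,5,6,8,9,10,11}  ✓accept
'b' @ 3: {1,2,3,4,8,9,10,11}  ✓accept
'c' @ 4: {}  — state set empty
rest 'cdaadccd' ignored (set empty)
after full input: {}  (accept=1 not in)

Answer: REJECT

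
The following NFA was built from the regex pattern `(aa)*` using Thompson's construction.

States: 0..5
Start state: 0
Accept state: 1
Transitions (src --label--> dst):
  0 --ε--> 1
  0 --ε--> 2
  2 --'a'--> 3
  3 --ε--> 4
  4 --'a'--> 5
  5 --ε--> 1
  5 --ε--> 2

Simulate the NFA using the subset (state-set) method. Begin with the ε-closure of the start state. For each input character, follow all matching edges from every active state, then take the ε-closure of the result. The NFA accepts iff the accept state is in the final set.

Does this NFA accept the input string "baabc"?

Answer: REJECT

Derivation:
S₀ = ε-closure({0}) = {0,1,2}
'b' @ 1: {}  — state set empty
rest 'aabc' ignored (set empty)
final: {}; accept 1 not in set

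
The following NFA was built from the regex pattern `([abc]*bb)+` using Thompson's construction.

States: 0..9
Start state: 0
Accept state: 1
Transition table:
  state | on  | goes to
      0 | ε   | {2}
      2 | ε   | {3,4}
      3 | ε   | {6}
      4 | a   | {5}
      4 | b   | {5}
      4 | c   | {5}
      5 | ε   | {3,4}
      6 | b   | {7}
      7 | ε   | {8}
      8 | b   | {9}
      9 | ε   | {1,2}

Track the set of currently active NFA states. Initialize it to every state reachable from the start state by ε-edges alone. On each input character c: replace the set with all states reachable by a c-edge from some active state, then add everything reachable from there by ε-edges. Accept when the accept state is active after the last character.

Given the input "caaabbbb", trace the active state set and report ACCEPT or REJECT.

start: ε-closure({0}) = {0,2,3,4,6}
'c' @ 1: {3,4,5,6}
'a' @ 2: {3,4,5,6}
'a' @ 3: {3,4,5,6}
'a' @ 4: {3,4,5,6}
'b' @ 5: {3,4,5,6,7,8}
'b' @ 6: {1,2,3,4,5,6,7,8,9}  ✓accept
'b' @ 7: {1,2,3,4,5,6,7,8,9}  ✓accept
'b' @ 8: {1,2,3,4,5,6,7,8,9}  ✓accept
final: {1,2,3,4,5,6,7,8,9}; accept 1 in set

Answer: ACCEPT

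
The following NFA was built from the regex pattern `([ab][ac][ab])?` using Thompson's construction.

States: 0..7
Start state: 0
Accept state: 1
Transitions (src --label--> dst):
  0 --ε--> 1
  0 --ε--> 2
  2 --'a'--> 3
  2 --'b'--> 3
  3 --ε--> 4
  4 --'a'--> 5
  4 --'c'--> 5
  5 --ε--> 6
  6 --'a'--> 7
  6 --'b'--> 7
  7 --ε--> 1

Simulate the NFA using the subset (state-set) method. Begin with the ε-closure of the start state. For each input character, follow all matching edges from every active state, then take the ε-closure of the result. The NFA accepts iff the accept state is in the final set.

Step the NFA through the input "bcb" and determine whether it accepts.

start: ε-closure({0}) = {0,1,2}
'b' @ 1: {3,4}
'c' @ 2: {5,6}
'b' @ 3: {1,7}  [accepting]
end set {1,7} — state 1 in

Answer: ACCEPT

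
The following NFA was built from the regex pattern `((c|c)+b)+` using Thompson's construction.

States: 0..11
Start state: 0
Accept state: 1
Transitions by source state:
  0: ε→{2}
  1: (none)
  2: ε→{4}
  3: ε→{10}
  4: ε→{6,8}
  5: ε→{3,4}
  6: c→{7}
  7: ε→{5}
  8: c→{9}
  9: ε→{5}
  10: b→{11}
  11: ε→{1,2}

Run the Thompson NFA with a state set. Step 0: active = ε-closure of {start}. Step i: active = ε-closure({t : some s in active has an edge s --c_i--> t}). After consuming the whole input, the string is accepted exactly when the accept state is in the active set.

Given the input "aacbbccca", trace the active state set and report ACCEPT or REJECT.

start: ε-closure({0}) = {0,2,4,6,8}
'a' @ 1: {}  — state set empty
rest 'acbbccca' ignored (set empty)
after full input: {}  (accept=1 not in)

Answer: REJECT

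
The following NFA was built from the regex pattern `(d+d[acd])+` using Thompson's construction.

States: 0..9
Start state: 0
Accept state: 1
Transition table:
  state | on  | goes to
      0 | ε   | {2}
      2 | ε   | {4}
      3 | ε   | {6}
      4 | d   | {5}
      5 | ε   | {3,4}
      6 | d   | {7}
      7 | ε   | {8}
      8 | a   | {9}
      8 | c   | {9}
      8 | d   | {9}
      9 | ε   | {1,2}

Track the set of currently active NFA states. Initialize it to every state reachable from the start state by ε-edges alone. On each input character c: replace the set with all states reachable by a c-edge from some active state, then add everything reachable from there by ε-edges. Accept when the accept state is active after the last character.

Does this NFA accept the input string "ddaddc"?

start: ε-closure({0}) = {0,2,4}
'd' @ 1: {3,4,5,6}
'd' @ 2: {3,4,5,6,7,8}
'a' @ 3: {1,2,4,9}  (accept∈set)
'd' @ 4: {3,4,5,6}
'd' @ 5: {3,4,5,6,7,8}
'c' @ 6: {1,2,4,9}  (accept∈set)
after full input: {1,2,4,9}  (accept=1 in)

Answer: ACCEPT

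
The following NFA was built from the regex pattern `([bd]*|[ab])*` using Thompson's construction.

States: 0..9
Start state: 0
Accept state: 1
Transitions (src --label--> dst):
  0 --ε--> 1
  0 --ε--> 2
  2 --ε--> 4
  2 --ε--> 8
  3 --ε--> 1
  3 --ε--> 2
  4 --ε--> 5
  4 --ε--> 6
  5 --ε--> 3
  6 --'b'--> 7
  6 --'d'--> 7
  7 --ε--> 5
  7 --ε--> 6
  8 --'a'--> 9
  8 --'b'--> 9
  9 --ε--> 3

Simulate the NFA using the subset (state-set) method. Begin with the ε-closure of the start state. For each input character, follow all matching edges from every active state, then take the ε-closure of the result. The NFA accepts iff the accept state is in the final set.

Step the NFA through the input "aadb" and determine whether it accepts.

start: ε-closure({0}) = {0,1,2,3,4,5,6,8}
'a' @ 1: {1,2,3,4,5,6,8,9}  (accept∈set)
'a' @ 2: {1,2,3,4,5,6,8,9}  (accept∈set)
'd' @ 3: {1,2,3,4,5,6,7,8}  (accept∈set)
'b' @ 4: {1,2,3,4,5,6,7,8,9}  (accept∈set)
after full input: {1,2,3,4,5,6,7,8,9}  (accept=1 in)

Answer: ACCEPT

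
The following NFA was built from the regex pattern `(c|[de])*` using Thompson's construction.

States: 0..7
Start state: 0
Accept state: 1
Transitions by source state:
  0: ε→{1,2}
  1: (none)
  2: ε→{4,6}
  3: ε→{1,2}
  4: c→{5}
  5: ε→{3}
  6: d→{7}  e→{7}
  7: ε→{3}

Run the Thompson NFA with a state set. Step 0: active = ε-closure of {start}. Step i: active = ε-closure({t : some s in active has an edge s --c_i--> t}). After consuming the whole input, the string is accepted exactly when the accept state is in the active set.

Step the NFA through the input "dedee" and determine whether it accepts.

Answer: ACCEPT

Trace:
S₀ = ε-closure({0}) = {0,1,2,4,6}
'd' @ 1: {1,2,3,4,6,7}  [accepting]
'e' @ 2: {1,2,3,4,6,7}  [accepting]
'd' @ 3: {1,2,3,4,6,7}  [accepting]
'e' @ 4: {1,2,3,4,6,7}  [accepting]
'e' @ 5: {1,2,3,4,6,7}  [accepting]
final: {1,2,3,4,6,7}; accept 1 in set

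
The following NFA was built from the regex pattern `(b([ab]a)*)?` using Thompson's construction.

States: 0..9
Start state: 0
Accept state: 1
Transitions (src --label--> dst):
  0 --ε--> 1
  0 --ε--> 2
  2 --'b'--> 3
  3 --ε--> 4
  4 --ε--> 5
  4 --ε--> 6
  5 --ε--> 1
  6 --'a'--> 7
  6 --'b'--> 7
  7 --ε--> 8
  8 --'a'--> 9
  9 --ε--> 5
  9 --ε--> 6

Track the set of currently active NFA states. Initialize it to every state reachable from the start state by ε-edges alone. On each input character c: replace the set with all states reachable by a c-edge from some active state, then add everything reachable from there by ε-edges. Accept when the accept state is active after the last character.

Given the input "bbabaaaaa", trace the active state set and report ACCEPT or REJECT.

Answer: ACCEPT

Trace:
initial (ε-close {0}): {0,1,2}
'b' @ 1: {1,3,4,5,6}  [accepting]
'b' @ 2: {7,8}
'a' @ 3: {1,5,6,9}  [accepting]
'b' @ 4: {7,8}
'a' @ 5: {1,5,6,9}  [accepting]
'a' @ 6: {7,8}
'a' @ 7: {1,5,6,9}  [accepting]
'a' @ 8: {7,8}
'a' @ 9: {1,5,6,9}  [accepting]
end set {1,5,6,9} — state 1 in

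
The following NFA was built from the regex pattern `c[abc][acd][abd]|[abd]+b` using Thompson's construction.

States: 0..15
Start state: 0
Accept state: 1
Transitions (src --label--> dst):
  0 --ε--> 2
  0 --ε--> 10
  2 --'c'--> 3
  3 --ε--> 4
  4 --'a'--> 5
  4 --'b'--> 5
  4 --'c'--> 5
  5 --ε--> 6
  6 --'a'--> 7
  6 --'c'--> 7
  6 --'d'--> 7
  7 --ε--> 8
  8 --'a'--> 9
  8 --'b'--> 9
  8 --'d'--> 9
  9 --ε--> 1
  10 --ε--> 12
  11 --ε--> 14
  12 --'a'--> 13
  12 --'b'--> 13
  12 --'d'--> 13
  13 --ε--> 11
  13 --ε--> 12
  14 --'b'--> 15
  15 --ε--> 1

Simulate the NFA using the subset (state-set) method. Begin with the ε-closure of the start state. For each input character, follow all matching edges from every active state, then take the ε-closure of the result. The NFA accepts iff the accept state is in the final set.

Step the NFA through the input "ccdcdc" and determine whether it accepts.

Answer: REJECT

Steps:
start: ε-closure({0}) = {0,2,10,12}
'c' @ 1: {3,4}
'c' @ 2: {5,6}
'd' @ 3: {7,8}
'c' @ 4: {}  — no active states
rest 'dc' ignored (set empty)
final: {}; accept 1 not in set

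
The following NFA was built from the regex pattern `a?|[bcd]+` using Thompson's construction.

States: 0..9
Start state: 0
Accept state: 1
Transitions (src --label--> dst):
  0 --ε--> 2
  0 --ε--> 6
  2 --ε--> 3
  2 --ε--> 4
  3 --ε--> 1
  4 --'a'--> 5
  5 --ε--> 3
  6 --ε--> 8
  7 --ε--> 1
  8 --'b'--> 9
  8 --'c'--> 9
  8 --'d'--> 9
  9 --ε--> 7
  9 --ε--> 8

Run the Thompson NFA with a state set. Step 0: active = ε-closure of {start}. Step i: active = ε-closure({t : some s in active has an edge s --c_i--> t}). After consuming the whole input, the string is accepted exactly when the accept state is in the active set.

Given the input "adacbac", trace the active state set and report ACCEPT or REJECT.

S₀ = ε-closure({0}) = {0,1,2,3,4,6,8}
'a' @ 1: {1,3,5}  (accept∈set)
'd' @ 2: {}  — no active states
rest 'acbac' ignored (set empty)
after full input: {}  (accept=1 not in)

Answer: REJECT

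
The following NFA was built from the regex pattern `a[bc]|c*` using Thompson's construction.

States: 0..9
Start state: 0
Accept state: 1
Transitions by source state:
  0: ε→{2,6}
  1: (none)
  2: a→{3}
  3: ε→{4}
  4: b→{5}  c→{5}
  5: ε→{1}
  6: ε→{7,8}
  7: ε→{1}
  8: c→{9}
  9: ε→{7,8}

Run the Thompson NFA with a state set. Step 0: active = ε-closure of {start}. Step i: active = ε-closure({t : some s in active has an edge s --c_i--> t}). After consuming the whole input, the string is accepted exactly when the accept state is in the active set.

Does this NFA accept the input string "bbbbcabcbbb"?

Answer: REJECT

Derivation:
initial (ε-close {0}): {0,1,2,6,7,8}
'b' @ 1: {}  — state set empty
rest 'bbbcabcbbb' ignored (set empty)
final: {}; accept 1 not in set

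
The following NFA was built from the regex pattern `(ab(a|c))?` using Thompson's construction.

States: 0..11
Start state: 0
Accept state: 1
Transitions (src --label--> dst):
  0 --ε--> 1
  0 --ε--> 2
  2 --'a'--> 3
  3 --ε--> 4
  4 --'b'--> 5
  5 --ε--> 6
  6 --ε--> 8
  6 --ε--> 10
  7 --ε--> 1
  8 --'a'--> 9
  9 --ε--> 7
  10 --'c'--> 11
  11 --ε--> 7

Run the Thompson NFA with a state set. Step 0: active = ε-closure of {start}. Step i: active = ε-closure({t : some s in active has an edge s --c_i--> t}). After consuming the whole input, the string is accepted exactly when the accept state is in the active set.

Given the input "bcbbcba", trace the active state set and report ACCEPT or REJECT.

initial (ε-close {0}): {0,1,2}
'b' @ 1: {}  — no active states
rest 'cbbcba' ignored (set empty)
end set {} — state 1 not in

Answer: REJECT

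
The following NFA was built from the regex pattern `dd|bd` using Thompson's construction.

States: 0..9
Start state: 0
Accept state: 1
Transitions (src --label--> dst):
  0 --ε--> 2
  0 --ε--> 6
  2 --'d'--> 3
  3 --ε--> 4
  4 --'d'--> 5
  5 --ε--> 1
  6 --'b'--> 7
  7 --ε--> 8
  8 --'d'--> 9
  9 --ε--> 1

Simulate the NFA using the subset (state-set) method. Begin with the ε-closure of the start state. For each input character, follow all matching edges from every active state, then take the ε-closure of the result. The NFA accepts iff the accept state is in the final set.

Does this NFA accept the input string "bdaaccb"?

S₀ = ε-closure({0}) = {0,2,6}
'b' @ 1: {7,8}
'd' @ 2: {1,9}  ✓accept
'a' @ 3: {}  — state set empty
rest 'accb' ignored (set empty)
after full input: {}  (accept=1 not in)

Answer: REJECT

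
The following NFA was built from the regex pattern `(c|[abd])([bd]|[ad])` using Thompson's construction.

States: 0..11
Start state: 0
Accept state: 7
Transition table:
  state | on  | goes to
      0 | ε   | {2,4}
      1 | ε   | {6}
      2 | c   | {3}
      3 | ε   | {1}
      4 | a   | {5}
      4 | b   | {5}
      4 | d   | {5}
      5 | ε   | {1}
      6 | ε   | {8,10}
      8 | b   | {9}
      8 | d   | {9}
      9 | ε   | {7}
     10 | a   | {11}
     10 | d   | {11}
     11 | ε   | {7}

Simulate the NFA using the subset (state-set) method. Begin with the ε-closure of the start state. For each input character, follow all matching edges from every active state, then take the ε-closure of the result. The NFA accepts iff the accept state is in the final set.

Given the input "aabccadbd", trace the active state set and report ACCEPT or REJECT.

initial (ε-close {0}): {0,2,4}
'a' @ 1: {1,5,6,8,10}
'a' @ 2: {7,11}  [accepting]
'b' @ 3: {}  — dead — no transitions
rest 'ccadbd' ignored (set empty)
end set {} — state 7 not in

Answer: REJECT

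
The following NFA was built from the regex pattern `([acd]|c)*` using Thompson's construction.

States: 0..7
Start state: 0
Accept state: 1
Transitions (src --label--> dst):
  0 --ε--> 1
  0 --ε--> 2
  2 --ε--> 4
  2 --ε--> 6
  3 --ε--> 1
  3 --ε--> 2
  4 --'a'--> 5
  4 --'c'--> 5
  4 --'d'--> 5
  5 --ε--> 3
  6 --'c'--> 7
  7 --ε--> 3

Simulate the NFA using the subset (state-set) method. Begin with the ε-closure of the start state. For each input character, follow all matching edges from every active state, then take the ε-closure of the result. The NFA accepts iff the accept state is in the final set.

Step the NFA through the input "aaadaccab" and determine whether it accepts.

S₀ = ε-closure({0}) = {0,1,2,4,6}
'a' @ 1: {1,2,3,4,5,6}  (accept∈set)
'a' @ 2: {1,2,3,4,5,6}  (accept∈set)
'a' @ 3: {1,2,3,4,5,6}  (accept∈set)
'd' @ 4: {1,2,3,4,5,6}  (accept∈set)
'a' @ 5: {1,2,3,4,5,6}  (accept∈set)
'c' @ 6: {1,2,3,4,5,6,7}  (accept∈set)
'c' @ 7: {1,2,3,4,5,6,7}  (accept∈set)
'a' @ 8: {1,2,3,4,5,6}  (accept∈set)
'b' @ 9: {}  — no active states
after full input: {}  (accept=1 not in)

Answer: REJECT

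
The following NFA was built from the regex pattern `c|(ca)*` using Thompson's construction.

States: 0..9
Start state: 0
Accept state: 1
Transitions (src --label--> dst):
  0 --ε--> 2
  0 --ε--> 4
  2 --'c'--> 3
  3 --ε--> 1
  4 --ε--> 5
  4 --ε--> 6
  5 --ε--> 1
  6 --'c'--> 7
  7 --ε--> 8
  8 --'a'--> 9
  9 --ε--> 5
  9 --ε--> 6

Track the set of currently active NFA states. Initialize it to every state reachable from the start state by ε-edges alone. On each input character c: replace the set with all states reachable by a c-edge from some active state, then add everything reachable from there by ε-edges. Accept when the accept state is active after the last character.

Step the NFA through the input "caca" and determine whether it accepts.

start: ε-closure({0}) = {0,1,2,4,5,6}
'c' @ 1: {1,3,7,8}  ✓accept
'a' @ 2: {1,5,6,9}  ✓accept
'c' @ 3: {7,8}
'a' @ 4: {1,5,6,9}  ✓accept
final: {1,5,6,9}; accept 1 in set

Answer: ACCEPT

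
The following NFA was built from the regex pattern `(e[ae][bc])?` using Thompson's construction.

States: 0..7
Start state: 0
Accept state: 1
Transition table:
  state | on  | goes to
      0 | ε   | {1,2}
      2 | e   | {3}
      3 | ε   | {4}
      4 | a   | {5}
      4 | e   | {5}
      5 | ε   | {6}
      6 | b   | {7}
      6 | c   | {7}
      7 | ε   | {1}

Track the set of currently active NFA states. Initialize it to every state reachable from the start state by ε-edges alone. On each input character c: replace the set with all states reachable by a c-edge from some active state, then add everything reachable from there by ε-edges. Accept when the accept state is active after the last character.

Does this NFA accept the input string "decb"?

Answer: REJECT

Steps:
initial (ε-close {0}): {0,1,2}
'd' @ 1: {}  — state set empty
rest 'ecb' ignored (set empty)
final: {}; accept 1 not in set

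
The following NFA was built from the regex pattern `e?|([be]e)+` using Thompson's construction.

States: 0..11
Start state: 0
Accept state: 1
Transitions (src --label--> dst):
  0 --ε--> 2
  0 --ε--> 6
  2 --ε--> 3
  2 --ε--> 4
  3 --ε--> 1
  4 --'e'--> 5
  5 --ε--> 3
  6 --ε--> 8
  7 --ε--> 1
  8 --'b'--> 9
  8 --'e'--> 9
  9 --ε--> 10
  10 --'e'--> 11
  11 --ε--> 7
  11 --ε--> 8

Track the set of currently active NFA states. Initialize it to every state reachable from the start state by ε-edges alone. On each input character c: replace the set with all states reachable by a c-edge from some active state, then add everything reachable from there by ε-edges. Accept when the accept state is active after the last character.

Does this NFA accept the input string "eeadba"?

initial (ε-close {0}): {0,1,2,3,4,6,8}
'e' @ 1: {1,3,5,9,10}  ✓accept
'e' @ 2: {1,7,8,11}  ✓accept
'a' @ 3: {}  — state set empty
rest 'dba' ignored (set empty)
after full input: {}  (accept=1 not in)

Answer: REJECT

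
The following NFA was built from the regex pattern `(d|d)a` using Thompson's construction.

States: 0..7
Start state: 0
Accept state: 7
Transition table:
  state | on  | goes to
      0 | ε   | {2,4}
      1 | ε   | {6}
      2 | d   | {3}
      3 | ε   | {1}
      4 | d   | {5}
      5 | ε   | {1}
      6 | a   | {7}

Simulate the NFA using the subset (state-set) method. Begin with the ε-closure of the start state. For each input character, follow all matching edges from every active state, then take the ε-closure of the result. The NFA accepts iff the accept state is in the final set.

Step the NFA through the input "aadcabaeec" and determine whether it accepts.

Answer: REJECT

Trace:
S₀ = ε-closure({0}) = {0,2,4}
'a' @ 1: {}  — dead — no transitions
rest 'adcabaeec' ignored (set empty)
end set {} — state 7 not in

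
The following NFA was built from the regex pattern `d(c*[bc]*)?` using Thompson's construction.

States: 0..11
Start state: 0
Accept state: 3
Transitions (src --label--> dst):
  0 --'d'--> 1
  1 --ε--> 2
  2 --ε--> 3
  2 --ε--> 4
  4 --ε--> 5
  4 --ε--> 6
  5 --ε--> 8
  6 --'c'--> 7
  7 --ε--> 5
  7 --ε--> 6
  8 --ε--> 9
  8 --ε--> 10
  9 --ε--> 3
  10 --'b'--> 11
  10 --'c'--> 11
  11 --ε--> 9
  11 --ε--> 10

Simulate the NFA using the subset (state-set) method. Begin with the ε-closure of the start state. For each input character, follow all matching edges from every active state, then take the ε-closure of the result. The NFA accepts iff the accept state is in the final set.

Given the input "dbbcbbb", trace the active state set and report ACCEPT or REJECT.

Answer: ACCEPT

Derivation:
start: ε-closure({0}) = {0}
'd' @ 1: {1,2,3,4,5,6,8,9,10}  ✓accept
'b' @ 2: {3,9,10,11}  ✓accept
'b' @ 3: {3,9,10,11}  ✓accept
'c' @ 4: {3,9,10,11}  ✓accept
'b' @ 5: {3,9,10,11}  ✓accept
'b' @ 6: {3,9,10,11}  ✓accept
'b' @ 7: {3,9,10,11}  ✓accept
final: {3,9,10,11}; accept 3 in set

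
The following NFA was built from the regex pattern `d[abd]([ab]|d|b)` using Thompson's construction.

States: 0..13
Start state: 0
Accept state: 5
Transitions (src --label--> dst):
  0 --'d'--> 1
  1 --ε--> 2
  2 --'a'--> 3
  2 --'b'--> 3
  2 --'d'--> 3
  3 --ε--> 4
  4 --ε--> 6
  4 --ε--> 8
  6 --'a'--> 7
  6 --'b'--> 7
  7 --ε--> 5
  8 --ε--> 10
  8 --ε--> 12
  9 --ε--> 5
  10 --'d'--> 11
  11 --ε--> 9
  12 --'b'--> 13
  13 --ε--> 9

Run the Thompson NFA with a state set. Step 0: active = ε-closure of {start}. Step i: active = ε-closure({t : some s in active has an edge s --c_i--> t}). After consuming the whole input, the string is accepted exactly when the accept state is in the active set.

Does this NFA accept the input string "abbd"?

initial (ε-close {0}): {0}
'a' @ 1: {}  — state set empty
rest 'bbd' ignored (set empty)
final: {}; accept 5 not in set

Answer: REJECT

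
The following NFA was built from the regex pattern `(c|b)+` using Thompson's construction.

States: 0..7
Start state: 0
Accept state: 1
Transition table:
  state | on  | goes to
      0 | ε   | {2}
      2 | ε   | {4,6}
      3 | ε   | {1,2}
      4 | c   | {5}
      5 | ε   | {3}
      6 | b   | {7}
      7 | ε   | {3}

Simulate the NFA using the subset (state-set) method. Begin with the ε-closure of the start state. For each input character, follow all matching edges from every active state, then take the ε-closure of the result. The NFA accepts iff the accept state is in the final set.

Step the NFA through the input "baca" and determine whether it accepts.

S₀ = ε-closure({0}) = {0,2,4,6}
'b' @ 1: {1,2,3,4,6,7}  [accepting]
'a' @ 2: {}  — dead — no transitions
rest 'ca' ignored (set empty)
final: {}; accept 1 not in set

Answer: REJECT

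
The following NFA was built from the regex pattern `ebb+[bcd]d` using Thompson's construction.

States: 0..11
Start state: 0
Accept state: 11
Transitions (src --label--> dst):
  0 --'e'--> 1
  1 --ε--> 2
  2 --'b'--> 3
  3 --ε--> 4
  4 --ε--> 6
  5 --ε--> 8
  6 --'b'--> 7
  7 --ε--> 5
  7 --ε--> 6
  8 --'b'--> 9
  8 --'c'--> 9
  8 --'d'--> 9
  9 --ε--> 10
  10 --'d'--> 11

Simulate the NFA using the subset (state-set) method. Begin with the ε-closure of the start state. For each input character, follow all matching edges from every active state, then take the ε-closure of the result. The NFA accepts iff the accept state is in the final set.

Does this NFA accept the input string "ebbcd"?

S₀ = ε-closure({0}) = {0}
'e' @ 1: {1,2}
'b' @ 2: {3,4,6}
'b' @ 3: {5,6,7,8}
'c' @ 4: {9,10}
'd' @ 5: {11}  ✓accept
end set {11} — state 11 in

Answer: ACCEPT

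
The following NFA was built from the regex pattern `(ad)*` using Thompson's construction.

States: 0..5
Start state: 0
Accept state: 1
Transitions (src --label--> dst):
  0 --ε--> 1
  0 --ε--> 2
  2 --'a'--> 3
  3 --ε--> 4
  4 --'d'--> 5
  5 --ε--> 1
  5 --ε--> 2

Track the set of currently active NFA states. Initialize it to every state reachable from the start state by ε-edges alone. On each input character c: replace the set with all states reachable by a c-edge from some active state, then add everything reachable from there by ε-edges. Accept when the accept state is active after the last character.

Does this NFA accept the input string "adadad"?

initial (ε-close {0}): {0,1,2}
'a' @ 1: {3,4}
'd' @ 2: {1,2,5}  (accept∈set)
'a' @ 3: {3,4}
'd' @ 4: {1,2,5}  (accept∈set)
'a' @ 5: {3,4}
'd' @ 6: {1,2,5}  (accept∈set)
final: {1,2,5}; accept 1 in set

Answer: ACCEPT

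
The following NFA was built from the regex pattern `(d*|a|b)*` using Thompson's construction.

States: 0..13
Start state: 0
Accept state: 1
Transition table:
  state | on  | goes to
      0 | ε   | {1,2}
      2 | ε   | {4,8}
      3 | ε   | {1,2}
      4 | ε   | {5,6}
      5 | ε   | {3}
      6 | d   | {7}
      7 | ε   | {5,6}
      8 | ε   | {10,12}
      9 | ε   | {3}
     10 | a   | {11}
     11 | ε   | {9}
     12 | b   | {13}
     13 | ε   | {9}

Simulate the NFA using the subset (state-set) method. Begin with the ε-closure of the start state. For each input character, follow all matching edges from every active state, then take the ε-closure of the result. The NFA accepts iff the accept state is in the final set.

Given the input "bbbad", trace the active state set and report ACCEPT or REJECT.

Answer: ACCEPT

Trace:
start: ε-closure({0}) = {0,1,2,3,4,5,6,8,10,12}
'b' @ 1: {1,2,3,4,5,6,8,9,10,12,13}  (accept∈set)
'b' @ 2: {1,2,3,4,5,6,8,9,10,12,13}  (accept∈set)
'b' @ 3: {1,2,3,4,5,6,8,9,10,12,13}  (accept∈set)
'a' @ 4: {1,2,3,4,5,6,8,9,10,11,12}  (accept∈set)
'd' @ 5: {1,2,3,4,5,6,7,8,10,12}  (accept∈set)
end set {1,2,3,4,5,6,7,8,10,12} — state 1 in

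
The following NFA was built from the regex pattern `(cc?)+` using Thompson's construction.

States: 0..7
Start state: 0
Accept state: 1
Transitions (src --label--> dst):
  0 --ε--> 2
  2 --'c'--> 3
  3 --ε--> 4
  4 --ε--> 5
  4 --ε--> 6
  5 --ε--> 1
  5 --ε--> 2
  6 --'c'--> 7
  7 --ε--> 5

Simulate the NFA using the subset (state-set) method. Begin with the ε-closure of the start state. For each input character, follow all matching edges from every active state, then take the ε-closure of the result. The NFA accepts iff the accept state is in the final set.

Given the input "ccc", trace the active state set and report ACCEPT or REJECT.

S₀ = ε-closure({0}) = {0,2}
'c' @ 1: {1,2,3,4,5,6}  ✓accept
'c' @ 2: {1,2,3,4,5,6,7}  ✓accept
'c' @ 3: {1,2,3,4,5,6,7}  ✓accept
after full input: {1,2,3,4,5,6,7}  (accept=1 in)

Answer: ACCEPT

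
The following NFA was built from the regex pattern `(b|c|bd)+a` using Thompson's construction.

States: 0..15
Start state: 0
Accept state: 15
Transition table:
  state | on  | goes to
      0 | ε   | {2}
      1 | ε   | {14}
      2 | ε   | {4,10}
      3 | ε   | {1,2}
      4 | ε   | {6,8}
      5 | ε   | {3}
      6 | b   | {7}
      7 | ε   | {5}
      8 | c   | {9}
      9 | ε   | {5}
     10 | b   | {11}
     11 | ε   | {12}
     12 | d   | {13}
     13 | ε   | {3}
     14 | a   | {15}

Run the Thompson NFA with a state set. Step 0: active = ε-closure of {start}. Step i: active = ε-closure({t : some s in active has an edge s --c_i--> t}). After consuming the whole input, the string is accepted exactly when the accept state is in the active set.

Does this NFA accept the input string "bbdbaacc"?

initial (ε-close {0}): {0,2,4,6,8,10}
'b' @ 1: {1,2,3,4,5,6,7,8,10,11,12,14}
'b' @ 2: {1,2,3,4,5,6,7,8,10,11,12,14}
'd' @ 3: {1,2,3,4,6,8,10,13,14}
'b' @ 4: {1,2,3,4,5,6,7,8,10,11,12,14}
'a' @ 5: {15}  [accepting]
'a' @ 6: {}  — dead — no transitions
rest 'cc' ignored (set empty)
after full input: {}  (accept=15 not in)

Answer: REJECT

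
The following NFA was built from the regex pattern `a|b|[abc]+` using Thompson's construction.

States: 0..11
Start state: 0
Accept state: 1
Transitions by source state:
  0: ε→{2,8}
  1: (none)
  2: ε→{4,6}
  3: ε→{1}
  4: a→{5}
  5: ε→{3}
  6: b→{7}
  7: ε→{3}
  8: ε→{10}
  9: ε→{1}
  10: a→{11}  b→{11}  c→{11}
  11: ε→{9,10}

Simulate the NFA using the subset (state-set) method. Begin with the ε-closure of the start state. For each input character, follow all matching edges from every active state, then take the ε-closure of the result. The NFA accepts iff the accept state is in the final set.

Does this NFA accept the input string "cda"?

start: ε-closure({0}) = {0,2,4,6,8,10}
'c' @ 1: {1,9,10,11}  [accepting]
'd' @ 2: {}  — no active states
rest 'a' ignored (set empty)
final: {}; accept 1 not in set

Answer: REJECT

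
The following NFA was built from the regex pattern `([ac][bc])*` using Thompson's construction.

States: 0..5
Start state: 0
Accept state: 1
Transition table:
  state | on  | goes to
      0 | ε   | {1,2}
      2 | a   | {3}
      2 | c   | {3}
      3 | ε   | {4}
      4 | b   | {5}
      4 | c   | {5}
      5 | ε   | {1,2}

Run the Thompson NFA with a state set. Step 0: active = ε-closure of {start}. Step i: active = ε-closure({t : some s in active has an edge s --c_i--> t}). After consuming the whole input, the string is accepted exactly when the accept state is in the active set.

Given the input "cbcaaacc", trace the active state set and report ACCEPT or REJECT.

start: ε-closure({0}) = {0,1,2}
'c' @ 1: {3,4}
'b' @ 2: {1,2,5}  [accepting]
'c' @ 3: {3,4}
'a' @ 4: {}  — state set empty
rest 'aacc' ignored (set empty)
after full input: {}  (accept=1 not in)

Answer: REJECT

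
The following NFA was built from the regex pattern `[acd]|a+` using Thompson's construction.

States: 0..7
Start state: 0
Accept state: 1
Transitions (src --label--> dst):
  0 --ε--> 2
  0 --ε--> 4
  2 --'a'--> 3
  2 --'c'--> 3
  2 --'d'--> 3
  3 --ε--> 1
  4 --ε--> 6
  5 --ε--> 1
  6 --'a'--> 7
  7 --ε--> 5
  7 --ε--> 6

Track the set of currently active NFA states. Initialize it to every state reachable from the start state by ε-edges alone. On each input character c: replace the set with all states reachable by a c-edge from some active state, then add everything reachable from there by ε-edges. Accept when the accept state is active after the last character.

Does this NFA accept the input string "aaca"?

S₀ = ε-closure({0}) = {0,2,4,6}
'a' @ 1: {1,3,5,6,7}  [accepting]
'a' @ 2: {1,5,6,7}  [accepting]
'c' @ 3: {}  — state set empty
rest 'a' ignored (set empty)
end set {} — state 1 not in

Answer: REJECT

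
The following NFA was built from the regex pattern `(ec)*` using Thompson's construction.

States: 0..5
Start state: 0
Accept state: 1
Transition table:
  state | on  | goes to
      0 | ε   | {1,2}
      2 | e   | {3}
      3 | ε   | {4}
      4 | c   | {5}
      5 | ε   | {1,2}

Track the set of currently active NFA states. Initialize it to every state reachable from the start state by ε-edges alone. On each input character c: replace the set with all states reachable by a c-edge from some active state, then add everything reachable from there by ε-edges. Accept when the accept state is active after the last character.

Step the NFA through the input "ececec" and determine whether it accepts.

S₀ = ε-closure({0}) = {0,1,2}
'e' @ 1: {3,4}
'c' @ 2: {1,2,5}  [accepting]
'e' @ 3: {3,4}
'c' @ 4: {1,2,5}  [accepting]
'e' @ 5: {3,4}
'c' @ 6: {1,2,5}  [accepting]
after full input: {1,2,5}  (accept=1 in)

Answer: ACCEPT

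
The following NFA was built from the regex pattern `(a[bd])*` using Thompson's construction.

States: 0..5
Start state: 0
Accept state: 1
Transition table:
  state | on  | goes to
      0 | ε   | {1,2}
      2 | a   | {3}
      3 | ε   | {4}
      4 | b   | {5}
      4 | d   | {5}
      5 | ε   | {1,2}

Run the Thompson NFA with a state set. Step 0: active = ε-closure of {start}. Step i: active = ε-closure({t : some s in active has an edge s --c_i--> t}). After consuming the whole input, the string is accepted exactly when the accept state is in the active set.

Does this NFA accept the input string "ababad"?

Answer: ACCEPT

Trace:
S₀ = ε-closure({0}) = {0,1,2}
'a' @ 1: {3,4}
'b' @ 2: {1,2,5}  ✓accept
'a' @ 3: {3,4}
'b' @ 4: {1,2,5}  ✓accept
'a' @ 5: {3,4}
'd' @ 6: {1,2,5}  ✓accept
end set {1,2,5} — state 1 in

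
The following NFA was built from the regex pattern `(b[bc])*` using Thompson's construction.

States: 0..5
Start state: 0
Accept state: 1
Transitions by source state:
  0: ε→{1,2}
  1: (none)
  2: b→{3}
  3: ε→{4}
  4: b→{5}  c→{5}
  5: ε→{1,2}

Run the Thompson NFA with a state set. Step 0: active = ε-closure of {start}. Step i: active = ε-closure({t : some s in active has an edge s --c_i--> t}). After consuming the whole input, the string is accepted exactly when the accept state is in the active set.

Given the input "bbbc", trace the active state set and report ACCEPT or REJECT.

start: ε-closure({0}) = {0,1,2}
'b' @ 1: {3,4}
'b' @ 2: {1,2,5}  ✓accept
'b' @ 3: {3,4}
'c' @ 4: {1,2,5}  ✓accept
end set {1,2,5} — state 1 in

Answer: ACCEPT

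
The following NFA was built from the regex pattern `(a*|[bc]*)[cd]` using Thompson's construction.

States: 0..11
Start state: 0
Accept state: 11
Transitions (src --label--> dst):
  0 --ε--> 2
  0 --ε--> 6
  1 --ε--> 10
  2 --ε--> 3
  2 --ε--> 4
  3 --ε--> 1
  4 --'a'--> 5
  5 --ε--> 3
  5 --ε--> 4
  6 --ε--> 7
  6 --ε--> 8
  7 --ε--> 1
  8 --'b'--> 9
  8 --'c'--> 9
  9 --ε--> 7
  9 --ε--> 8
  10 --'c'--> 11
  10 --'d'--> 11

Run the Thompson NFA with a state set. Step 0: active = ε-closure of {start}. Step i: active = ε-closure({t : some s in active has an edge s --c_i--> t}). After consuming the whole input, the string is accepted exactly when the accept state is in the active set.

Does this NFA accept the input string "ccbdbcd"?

start: ε-closure({0}) = {0,1,2,3,4,6,7,8,10}
'c' @ 1: {1,7,8,9,10,11}  [accepting]
'c' @ 2: {1,7,8,9,10,11}  [accepting]
'b' @ 3: {1,7,8,9,10}
'd' @ 4: {11}  [accepting]
'b' @ 5: {}  — dead — no transitions
rest 'cd' ignored (set empty)
end set {} — state 11 not in

Answer: REJECT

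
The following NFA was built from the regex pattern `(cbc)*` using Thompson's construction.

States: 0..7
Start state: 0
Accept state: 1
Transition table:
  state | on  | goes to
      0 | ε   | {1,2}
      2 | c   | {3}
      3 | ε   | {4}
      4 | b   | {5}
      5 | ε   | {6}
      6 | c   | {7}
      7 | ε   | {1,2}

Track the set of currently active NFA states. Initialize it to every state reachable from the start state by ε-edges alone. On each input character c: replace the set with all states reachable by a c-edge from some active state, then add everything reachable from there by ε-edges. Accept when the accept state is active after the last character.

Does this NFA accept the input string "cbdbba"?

Answer: REJECT

Trace:
initial (ε-close {0}): {0,1,2}
'c' @ 1: {3,4}
'b' @ 2: {5,6}
'd' @ 3: {}  — state set empty
rest 'bba' ignored (set empty)
end set {} — state 1 not in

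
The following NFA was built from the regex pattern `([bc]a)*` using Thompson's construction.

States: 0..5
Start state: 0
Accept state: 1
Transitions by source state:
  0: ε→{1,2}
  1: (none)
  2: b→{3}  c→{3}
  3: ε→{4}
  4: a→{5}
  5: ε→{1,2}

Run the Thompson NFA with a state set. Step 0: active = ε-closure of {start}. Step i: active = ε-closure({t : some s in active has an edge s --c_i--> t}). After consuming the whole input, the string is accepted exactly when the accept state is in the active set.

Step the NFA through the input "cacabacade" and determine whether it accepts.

Answer: REJECT

Steps:
S₀ = ε-closure({0}) = {0,1,2}
'c' @ 1: {3,4}
'a' @ 2: {1,2,5}  (accept∈set)
'c' @ 3: {3,4}
'a' @ 4: {1,2,5}  (accept∈set)
'b' @ 5: {3,4}
'a' @ 6: {1,2,5}  (accept∈set)
'c' @ 7: {3,4}
'a' @ 8: {1,2,5}  (accept∈set)
'd' @ 9: {}  — no active states
rest 'e' ignored (set empty)
after full input: {}  (accept=1 not in)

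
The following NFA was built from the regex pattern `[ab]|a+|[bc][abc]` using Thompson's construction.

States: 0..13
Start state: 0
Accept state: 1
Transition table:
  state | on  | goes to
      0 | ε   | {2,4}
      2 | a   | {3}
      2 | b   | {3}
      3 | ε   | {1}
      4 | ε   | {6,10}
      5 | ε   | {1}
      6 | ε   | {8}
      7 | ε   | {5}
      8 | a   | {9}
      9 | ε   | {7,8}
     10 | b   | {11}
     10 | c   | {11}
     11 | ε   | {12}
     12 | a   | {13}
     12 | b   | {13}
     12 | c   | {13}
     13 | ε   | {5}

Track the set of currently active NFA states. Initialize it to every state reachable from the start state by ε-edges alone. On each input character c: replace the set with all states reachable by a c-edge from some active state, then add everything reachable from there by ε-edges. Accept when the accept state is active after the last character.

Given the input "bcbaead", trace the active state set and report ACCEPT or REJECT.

Answer: REJECT

Steps:
S₀ = ε-closure({0}) = {0,2,4,6,8,10}
'b' @ 1: {1,3,11,12}  ✓accept
'c' @ 2: {1,5,13}  ✓accept
'b' @ 3: {}  — dead — no transitions
rest 'aead' ignored (set empty)
after full input: {}  (accept=1 not in)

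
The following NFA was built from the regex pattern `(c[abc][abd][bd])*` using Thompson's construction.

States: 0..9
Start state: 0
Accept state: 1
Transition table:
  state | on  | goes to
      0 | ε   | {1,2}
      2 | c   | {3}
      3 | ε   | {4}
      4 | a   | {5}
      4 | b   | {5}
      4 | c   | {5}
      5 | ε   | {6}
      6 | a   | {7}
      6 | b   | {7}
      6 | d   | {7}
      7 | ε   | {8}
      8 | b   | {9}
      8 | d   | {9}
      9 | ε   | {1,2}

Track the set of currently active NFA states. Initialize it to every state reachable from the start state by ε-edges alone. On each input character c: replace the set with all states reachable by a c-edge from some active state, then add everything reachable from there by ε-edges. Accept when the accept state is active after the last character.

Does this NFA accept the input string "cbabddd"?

start: ε-closure({0}) = {0,1,2}
'c' @ 1: {3,4}
'b' @ 2: {5,6}
'a' @ 3: {7,8}
'b' @ 4: {1,2,9}  [accepting]
'd' @ 5: {}  — no active states
rest 'dd' ignored (set empty)
end set {} — state 1 not in

Answer: REJECT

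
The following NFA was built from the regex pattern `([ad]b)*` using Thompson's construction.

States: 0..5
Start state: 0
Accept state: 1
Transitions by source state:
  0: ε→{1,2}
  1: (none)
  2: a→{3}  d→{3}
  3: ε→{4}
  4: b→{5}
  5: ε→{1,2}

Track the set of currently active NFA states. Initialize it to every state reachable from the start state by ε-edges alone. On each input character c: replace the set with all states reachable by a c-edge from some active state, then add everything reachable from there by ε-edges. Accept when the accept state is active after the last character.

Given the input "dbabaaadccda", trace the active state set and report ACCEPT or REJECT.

start: ε-closure({0}) = {0,1,2}
'd' @ 1: {3,4}
'b' @ 2: {1,2,5}  [accepting]
'a' @ 3: {3,4}
'b' @ 4: {1,2,5}  [accepting]
'a' @ 5: {3,4}
'a' @ 6: {}  — state set empty
rest 'adccda' ignored (set empty)
final: {}; accept 1 not in set

Answer: REJECT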